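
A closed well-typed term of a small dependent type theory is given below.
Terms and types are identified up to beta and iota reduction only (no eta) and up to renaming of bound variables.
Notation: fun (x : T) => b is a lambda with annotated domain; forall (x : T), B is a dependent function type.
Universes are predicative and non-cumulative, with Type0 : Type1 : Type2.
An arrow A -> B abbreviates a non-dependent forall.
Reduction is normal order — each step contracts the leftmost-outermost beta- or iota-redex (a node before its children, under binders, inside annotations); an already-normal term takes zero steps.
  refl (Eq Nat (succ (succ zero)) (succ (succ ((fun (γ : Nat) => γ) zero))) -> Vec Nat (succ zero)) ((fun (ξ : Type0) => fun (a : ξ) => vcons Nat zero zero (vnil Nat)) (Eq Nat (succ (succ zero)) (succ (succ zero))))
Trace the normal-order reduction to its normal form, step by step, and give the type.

normal-order reduction sequence:
  refl (Eq Nat (succ (succ zero)) (succ (succ ((fun (γ : Nat) => γ) zero))) -> Vec Nat (succ zero)) ((fun (ξ : Type0) => fun (a : ξ) => vcons Nat zero zero (vnil Nat)) (Eq Nat (succ (succ zero)) (succ (succ zero))))
  ~> refl (Eq Nat (succ (succ zero)) (succ (succ zero)) -> Vec Nat (succ zero)) ((fun (γ : Type0) => fun (ξ : γ) => vcons Nat zero zero (vnil Nat)) (Eq Nat (succ (succ zero)) (succ (succ zero))))
  ~> refl (Eq Nat (succ (succ zero)) (succ (succ zero)) -> Vec Nat (succ zero)) (fun (γ : Eq Nat (succ (succ zero)) (succ (succ zero))) => vcons Nat zero zero (vnil Nat))
the term's type:
  Eq (Eq Nat (succ (succ zero)) (succ (succ zero)) -> Vec Nat (succ zero)) (fun (γ : Eq Nat (succ (succ zero)) (succ (succ zero))) => vcons Nat zero zero (vnil Nat)) (fun (ξ : Eq Nat (succ (succ zero)) (succ (succ zero))) => vcons Nat zero zero (vnil Nat))


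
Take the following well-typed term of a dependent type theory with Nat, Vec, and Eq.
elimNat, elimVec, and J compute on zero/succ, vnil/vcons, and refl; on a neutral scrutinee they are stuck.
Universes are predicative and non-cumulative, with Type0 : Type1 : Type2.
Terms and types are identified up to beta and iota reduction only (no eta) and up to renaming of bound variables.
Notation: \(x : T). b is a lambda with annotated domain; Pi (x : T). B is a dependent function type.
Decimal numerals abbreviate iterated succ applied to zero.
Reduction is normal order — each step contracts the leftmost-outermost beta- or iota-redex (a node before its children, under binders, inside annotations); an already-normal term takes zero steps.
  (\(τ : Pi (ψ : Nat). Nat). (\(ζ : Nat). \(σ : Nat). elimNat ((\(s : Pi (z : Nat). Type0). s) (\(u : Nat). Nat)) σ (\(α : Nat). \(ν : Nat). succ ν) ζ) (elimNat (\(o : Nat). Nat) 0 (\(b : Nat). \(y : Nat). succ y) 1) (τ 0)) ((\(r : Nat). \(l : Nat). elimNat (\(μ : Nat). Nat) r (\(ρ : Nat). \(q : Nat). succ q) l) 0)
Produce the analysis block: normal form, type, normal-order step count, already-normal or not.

resulting normal form:
  1
type:
  Nat
reduction steps (normal order): 15
started in normal form: no
first redex: a beta-redex


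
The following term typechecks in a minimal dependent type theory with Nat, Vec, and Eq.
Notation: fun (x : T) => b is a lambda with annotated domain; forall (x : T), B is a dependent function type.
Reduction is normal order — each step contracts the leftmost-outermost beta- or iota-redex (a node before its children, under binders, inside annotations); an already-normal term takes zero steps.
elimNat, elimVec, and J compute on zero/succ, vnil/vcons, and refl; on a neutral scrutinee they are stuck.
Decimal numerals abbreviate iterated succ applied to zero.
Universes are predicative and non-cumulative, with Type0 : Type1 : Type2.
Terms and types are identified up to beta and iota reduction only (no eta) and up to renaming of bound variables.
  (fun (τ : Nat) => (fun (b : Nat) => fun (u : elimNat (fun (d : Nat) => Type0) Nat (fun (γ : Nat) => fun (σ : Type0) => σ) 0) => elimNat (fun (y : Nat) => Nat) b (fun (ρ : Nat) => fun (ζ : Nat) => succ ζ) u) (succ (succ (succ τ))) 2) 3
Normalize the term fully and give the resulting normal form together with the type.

normal form:
  8
type:
  Nat
observation: normalization takes exactly 10 steps under the normal-order strategy.


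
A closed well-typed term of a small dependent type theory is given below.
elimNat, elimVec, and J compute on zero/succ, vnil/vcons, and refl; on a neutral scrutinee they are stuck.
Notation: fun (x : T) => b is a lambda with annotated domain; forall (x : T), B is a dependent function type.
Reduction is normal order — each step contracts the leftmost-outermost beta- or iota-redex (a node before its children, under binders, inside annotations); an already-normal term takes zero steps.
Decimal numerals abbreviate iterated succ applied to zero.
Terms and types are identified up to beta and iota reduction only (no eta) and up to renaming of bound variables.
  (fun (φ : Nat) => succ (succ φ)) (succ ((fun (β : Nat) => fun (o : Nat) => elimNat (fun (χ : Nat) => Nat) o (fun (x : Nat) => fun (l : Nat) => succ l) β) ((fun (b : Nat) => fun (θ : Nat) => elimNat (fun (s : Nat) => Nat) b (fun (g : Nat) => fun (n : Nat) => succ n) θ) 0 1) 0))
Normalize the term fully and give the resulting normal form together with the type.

normal form:
  4
inferred type:
  Nat
observation: reduction starts at a beta-redex, and 13 normal-order steps reach the normal form.


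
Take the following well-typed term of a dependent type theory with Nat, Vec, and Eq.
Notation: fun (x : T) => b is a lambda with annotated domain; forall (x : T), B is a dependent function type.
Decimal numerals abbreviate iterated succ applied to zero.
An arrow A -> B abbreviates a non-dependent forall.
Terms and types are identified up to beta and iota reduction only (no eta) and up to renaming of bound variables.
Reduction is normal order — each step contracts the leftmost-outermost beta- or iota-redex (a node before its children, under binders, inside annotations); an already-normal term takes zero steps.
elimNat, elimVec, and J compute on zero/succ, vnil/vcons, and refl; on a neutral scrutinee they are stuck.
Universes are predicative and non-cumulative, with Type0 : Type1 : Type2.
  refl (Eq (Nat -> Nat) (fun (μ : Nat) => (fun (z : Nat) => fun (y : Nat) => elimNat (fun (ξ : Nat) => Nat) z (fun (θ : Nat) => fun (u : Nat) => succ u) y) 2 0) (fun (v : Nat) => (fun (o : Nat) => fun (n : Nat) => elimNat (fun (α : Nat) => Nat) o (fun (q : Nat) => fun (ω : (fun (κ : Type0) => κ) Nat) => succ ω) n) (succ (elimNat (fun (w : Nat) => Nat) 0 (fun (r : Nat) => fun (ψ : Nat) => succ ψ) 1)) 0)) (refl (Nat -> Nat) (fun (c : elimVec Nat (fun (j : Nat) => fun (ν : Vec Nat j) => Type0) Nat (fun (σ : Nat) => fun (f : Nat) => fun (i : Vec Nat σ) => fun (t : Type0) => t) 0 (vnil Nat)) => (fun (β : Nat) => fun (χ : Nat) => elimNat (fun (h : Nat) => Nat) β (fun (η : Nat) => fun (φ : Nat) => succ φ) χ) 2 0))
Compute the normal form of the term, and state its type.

normal form:
  refl (Eq (Nat -> Nat) (fun (μ : Nat) => 2) (fun (z : Nat) => 2)) (refl (Nat -> Nat) (fun (y : Nat) => 2))
the term's type:
  Eq (Eq (Nat -> Nat) (fun (μ : Nat) => 2) (fun (z : Nat) => 2)) (refl (Nat -> Nat) (fun (y : Nat) => 2)) (refl (Nat -> Nat) (fun (ξ : Nat) => 2))
observation: 14 normal-order steps normalize the term, beginning with a beta-redex.


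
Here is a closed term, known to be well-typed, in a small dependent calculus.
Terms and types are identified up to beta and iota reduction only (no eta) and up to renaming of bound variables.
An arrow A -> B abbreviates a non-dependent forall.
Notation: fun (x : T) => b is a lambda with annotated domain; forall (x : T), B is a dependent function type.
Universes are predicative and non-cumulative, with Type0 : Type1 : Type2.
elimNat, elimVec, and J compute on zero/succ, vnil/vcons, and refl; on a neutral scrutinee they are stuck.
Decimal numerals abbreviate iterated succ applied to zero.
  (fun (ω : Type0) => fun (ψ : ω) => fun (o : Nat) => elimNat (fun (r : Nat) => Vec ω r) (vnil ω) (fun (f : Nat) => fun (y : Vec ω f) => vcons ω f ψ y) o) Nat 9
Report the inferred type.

inferred type:
  forall (ω : Nat), Vec Nat ω


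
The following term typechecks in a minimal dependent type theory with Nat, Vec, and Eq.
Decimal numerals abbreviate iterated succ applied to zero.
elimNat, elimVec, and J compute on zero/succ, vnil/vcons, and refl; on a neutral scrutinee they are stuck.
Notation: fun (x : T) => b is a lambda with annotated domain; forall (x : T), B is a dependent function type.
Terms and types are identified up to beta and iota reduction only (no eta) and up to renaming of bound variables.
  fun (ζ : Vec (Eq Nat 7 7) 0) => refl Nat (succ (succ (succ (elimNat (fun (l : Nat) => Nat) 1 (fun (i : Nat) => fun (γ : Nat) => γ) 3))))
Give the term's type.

the term's type:
  forall (ζ : Vec (Eq Nat 7 7) 0), Eq Nat 4 4


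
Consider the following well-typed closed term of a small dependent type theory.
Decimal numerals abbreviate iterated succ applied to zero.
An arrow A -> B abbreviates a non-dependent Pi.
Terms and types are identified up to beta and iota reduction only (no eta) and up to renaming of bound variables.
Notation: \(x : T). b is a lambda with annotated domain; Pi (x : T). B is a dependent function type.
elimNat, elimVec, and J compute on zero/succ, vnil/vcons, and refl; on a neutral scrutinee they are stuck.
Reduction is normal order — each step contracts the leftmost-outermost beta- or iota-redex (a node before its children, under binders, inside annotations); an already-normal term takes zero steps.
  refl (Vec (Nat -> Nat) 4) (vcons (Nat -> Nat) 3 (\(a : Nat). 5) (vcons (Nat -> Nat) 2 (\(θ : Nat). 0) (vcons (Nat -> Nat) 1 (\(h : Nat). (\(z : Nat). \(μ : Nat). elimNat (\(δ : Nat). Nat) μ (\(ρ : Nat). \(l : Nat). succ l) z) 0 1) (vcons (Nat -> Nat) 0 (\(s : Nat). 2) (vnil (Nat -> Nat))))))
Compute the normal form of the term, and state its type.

resulting normal form:
  refl (Vec (Nat -> Nat) 4) (vcons (Nat -> Nat) 3 (\(a : Nat). 5) (vcons (Nat -> Nat) 2 (\(θ : Nat). 0) (vcons (Nat -> Nat) 1 (\(h : Nat). 1) (vcons (Nat -> Nat) 0 (\(z : Nat). 2) (vnil (Nat -> Nat))))))
the term's type:
  Eq (Vec (Nat -> Nat) 4) (vcons (Nat -> Nat) 3 (\(a : Nat). 5) (vcons (Nat -> Nat) 2 (\(θ : Nat). 0) (vcons (Nat -> Nat) 1 (\(h : Nat). 1) (vcons (Nat -> Nat) 0 (\(z : Nat). 2) (vnil (Nat -> Nat)))))) (vcons (Nat -> Nat) 3 (\(μ : Nat). 5) (vcons (Nat -> Nat) 2 (\(δ : Nat). 0) (vcons (Nat -> Nat) 1 (\(ρ : Nat). 1) (vcons (Nat -> Nat) 0 (\(l : Nat). 2) (vnil (Nat -> Nat))))))
observation: the leftmost-outermost redex is a beta-redex, and normalization takes 3 steps.


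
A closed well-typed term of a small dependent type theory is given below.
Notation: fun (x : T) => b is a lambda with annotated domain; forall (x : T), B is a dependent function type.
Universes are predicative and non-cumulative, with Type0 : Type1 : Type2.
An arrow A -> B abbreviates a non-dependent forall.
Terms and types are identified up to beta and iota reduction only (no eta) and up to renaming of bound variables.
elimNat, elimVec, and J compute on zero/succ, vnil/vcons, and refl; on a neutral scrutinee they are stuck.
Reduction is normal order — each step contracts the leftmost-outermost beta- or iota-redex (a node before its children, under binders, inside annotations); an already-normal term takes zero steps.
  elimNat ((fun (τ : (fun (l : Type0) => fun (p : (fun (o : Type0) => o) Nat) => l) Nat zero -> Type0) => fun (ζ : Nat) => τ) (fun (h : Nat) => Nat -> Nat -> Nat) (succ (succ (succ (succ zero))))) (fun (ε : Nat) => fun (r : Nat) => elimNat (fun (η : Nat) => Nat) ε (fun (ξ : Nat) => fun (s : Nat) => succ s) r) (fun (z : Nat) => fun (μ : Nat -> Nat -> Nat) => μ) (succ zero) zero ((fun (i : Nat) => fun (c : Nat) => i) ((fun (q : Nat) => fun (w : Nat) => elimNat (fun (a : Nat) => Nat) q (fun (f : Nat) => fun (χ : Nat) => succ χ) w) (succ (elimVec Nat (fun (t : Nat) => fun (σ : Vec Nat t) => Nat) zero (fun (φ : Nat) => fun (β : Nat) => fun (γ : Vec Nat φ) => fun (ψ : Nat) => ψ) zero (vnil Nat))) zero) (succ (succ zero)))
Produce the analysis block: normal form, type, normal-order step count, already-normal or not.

resulting normal form:
  succ zero
inferred type:
  Nat
steps to reach normal form (normal order): 16
term was already normal: no
first contracted redex: an elimNat iota-redex


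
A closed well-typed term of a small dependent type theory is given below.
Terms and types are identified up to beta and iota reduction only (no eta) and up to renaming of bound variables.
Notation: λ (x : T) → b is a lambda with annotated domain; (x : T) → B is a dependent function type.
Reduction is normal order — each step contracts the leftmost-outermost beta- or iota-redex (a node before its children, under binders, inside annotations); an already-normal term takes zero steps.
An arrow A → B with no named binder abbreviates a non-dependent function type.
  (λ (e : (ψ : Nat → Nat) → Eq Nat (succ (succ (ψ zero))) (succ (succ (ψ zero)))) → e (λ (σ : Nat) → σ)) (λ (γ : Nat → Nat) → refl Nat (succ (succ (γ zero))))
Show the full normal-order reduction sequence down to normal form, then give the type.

normal-order reduction:
  (λ (e : (ψ : Nat → Nat) → Eq Nat (succ (succ (ψ zero))) (succ (succ (ψ zero)))) → e (λ (σ : Nat) → σ)) (λ (γ : Nat → Nat) → refl Nat (succ (succ (γ zero))))
  ~> (λ (e : Nat → Nat) → refl Nat (succ (succ (e zero)))) (λ (ψ : Nat) → ψ)
  ~> refl Nat (succ (succ ((λ (e : Nat) → e) zero)))
  ~> refl Nat (succ (succ zero))
the term's type:
  Eq Nat (succ (succ zero)) (succ (succ zero))


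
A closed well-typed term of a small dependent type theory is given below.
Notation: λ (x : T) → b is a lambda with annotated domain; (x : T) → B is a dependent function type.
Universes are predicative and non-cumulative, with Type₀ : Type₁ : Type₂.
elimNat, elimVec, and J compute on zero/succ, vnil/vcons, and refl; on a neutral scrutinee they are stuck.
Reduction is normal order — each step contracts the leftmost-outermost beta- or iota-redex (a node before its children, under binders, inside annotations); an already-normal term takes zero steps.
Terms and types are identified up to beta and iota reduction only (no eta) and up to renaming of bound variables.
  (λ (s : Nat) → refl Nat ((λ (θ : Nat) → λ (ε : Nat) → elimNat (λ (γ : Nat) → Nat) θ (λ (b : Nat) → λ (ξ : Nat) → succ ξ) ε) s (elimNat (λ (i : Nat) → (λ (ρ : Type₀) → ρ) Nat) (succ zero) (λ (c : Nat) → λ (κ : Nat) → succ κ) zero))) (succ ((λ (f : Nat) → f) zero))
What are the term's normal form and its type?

normal form:
  refl Nat (succ (succ zero))
inferred type:
  Eq Nat (succ (succ zero)) (succ (succ zero))


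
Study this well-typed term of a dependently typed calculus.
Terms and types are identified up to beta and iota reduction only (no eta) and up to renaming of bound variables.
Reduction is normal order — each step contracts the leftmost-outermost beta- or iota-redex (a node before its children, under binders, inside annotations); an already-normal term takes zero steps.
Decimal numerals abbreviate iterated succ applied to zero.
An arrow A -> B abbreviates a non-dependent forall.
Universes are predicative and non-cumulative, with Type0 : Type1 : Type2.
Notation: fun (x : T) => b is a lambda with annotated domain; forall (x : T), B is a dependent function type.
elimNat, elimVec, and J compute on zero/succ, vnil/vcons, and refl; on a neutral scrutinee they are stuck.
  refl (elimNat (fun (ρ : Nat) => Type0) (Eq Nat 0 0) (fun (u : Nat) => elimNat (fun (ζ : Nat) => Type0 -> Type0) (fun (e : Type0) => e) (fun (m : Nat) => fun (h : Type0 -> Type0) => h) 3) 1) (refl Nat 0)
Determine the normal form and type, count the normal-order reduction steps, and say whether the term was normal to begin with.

normal form:
  refl (Eq Nat 0 0) (refl Nat 0)
inferred type:
  Eq (Eq Nat 0 0) (refl Nat 0) (refl Nat 0)
reduction steps (normal order): 14
started in normal form: no
first contracted redex: an elimNat iota-redex


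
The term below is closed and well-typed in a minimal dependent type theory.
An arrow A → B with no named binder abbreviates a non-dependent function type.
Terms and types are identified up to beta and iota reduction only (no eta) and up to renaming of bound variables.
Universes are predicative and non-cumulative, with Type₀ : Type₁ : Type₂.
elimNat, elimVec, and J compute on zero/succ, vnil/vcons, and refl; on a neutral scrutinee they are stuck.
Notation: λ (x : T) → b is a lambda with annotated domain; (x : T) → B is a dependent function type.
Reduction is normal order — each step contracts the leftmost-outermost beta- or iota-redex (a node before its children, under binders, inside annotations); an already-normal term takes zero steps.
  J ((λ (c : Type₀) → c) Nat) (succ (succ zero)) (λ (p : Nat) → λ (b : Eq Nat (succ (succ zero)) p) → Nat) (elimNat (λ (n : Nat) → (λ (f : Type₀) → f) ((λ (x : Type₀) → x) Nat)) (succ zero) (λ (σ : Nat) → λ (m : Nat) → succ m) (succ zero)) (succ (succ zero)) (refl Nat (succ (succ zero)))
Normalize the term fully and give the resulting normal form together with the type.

reduced normal form:
  succ (succ zero)
the term's type:
  Nat


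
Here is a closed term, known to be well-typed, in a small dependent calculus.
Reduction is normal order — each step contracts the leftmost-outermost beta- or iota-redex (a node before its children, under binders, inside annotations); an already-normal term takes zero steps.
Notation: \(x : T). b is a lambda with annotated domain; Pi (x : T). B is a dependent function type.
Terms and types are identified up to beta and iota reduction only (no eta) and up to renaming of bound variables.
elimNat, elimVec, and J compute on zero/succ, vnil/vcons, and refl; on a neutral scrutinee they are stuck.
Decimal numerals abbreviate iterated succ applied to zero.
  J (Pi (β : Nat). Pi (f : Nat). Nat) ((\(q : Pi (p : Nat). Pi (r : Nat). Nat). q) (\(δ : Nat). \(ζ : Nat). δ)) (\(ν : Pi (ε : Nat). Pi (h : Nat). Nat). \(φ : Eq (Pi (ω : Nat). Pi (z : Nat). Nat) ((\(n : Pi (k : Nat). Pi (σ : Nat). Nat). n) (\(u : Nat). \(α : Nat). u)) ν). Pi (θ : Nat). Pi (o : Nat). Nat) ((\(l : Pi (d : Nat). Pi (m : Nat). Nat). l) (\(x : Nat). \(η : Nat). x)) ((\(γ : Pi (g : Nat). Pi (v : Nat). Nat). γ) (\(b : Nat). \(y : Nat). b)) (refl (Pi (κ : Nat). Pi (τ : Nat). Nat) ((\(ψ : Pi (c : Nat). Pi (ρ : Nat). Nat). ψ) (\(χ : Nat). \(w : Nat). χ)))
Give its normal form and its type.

reduced normal form:
  \(β : Nat). \(f : Nat). β
inferred type:
  Pi (β : Nat). Pi (f : Nat). Nat
observation: 2 normal-order steps normalize the term, beginning with a J iota-redex.


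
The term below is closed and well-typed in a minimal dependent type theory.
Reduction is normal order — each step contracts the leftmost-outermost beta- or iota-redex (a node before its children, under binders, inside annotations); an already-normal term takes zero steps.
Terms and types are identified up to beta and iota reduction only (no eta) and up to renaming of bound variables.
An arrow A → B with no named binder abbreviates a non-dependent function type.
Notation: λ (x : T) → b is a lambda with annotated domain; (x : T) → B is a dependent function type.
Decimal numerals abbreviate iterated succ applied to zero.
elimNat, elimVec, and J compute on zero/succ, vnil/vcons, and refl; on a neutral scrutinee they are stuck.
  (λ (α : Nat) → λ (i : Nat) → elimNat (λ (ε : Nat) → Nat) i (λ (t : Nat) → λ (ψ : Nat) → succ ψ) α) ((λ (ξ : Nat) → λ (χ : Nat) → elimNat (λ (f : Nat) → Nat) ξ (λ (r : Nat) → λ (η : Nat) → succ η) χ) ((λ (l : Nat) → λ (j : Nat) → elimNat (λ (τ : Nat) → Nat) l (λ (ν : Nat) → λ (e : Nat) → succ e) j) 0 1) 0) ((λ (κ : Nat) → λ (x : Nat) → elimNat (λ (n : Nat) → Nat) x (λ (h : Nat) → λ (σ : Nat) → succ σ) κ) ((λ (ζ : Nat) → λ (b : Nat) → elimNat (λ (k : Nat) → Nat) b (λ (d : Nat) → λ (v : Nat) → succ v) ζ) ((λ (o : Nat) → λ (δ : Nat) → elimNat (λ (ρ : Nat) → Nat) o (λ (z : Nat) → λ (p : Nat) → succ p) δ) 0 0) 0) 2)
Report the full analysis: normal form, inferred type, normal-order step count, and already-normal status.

resulting normal form:
  3
the term's type:
  Nat
normal-order step count: 24
already normal: no
first contracted redex: a beta-redex


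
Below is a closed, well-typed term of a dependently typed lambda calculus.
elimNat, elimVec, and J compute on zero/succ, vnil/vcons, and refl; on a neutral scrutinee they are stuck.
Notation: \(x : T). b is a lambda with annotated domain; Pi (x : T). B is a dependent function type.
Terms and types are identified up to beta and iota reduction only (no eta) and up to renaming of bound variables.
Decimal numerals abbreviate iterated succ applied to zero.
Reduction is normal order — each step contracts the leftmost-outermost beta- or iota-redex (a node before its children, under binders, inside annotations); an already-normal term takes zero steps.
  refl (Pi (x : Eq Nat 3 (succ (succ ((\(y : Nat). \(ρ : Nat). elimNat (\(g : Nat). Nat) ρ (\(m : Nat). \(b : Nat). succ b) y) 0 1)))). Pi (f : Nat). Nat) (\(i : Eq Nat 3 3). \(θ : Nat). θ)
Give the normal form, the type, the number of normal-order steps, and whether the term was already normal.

reduced normal form:
  refl (Pi (x : Eq Nat 3 3). Pi (y : Nat). Nat) (\(ρ : Eq Nat 3 3). \(g : Nat). g)
the term's type:
  Eq (Pi (x : Eq Nat 3 3). Pi (y : Nat). Nat) (\(ρ : Eq Nat 3 3). \(g : Nat). g) (\(m : Eq Nat 3 3). \(b : Nat). b)
steps to reach normal form (normal order): 3
already normal: no
first contracted redex: a beta-redex


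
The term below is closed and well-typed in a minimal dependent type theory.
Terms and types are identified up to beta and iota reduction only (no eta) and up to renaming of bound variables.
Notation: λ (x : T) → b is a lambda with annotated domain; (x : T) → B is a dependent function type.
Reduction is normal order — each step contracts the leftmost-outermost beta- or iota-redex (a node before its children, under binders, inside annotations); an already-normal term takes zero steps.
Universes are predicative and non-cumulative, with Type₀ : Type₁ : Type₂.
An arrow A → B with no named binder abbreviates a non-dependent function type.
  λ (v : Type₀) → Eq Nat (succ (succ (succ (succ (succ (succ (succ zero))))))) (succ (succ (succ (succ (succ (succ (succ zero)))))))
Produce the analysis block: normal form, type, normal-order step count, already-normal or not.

reduced normal form:
  λ (v : Type₀) → Eq Nat (succ (succ (succ (succ (succ (succ (succ zero))))))) (succ (succ (succ (succ (succ (succ (succ zero)))))))
inferred type:
  Type₀ → Type₀
normal-order step count: 0
term was already normal: yes


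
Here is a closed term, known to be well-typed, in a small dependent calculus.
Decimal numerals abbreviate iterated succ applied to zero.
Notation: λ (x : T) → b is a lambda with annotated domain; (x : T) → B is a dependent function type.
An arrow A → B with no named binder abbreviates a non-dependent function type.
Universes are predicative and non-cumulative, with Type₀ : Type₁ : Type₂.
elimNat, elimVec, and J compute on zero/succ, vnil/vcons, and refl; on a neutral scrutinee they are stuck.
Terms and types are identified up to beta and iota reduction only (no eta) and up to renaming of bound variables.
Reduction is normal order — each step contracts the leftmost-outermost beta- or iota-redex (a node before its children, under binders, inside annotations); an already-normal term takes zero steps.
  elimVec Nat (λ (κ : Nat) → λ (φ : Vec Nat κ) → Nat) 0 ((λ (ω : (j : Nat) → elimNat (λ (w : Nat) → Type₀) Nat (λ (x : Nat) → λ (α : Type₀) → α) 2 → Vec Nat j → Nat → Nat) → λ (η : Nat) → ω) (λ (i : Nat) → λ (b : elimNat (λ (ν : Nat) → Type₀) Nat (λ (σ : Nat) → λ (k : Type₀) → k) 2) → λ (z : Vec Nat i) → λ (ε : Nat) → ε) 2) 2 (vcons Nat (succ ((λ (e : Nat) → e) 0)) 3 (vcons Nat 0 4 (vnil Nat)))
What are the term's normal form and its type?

reduced normal form:
  0
the term's type:
  Nat
observation: the first redex contracted is an elimVec iota-redex; the normal form is reached in 15 normal-order steps.


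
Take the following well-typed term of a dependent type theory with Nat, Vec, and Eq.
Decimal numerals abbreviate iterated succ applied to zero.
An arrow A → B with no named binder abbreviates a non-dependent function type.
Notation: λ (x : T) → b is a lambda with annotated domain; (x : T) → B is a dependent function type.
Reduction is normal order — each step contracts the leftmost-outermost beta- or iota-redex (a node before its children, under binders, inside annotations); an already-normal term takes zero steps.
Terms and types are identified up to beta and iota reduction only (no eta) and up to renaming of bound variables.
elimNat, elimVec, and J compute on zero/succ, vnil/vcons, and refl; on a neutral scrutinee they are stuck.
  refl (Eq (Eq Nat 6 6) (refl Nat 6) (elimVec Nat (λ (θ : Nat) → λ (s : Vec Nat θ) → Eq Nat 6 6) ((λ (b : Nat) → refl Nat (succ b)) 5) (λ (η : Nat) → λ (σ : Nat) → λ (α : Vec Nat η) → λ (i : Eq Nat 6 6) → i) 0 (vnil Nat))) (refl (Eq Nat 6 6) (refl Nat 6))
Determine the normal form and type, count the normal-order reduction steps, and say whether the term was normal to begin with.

normal form:
  refl (Eq (Eq Nat 6 6) (refl Nat 6) (refl Nat 6)) (refl (Eq Nat 6 6) (refl Nat 6))
the term's type:
  Eq (Eq (Eq Nat 6 6) (refl Nat 6) (refl Nat 6)) (refl (Eq Nat 6 6) (refl Nat 6)) (refl (Eq Nat 6 6) (refl Nat 6))
reduction steps (normal order): 2
already normal: no
first contracted redex: an elimVec iota-redex


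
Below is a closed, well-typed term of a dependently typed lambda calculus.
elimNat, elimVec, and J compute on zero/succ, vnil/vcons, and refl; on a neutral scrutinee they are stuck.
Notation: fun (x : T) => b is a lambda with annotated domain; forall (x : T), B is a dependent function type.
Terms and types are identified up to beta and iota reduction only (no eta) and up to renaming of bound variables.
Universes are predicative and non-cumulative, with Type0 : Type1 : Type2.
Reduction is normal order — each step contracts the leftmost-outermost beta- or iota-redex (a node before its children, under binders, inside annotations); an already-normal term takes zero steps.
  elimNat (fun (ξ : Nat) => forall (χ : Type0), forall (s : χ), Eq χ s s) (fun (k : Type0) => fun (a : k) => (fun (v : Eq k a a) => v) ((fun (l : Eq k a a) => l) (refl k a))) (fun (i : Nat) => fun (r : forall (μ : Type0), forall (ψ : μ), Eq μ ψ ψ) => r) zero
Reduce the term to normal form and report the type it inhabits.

resulting normal form:
  fun (ξ : Type0) => fun (χ : ξ) => refl ξ χ
inferred type:
  forall (ξ : Type0), forall (χ : ξ), Eq ξ χ χ


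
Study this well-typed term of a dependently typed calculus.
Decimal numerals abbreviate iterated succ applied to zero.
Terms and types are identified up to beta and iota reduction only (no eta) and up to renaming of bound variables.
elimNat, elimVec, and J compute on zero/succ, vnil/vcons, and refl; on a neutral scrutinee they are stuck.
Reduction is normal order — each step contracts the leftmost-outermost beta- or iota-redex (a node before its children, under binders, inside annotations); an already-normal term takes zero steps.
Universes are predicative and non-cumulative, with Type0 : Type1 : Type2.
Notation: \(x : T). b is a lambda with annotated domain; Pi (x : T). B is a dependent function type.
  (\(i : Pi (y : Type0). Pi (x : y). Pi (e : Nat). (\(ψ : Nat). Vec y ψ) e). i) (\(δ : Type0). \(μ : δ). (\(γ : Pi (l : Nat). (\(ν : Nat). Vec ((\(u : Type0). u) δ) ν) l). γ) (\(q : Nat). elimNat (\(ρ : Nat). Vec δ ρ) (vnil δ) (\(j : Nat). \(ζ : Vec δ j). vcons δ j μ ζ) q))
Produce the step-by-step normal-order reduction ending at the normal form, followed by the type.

reduction (normal order):
  (\(i : Pi (y : Type0). Pi (x : y). Pi (e : Nat). (\(ψ : Nat). Vec y ψ) e). i) (\(δ : Type0). \(μ : δ). (\(γ : Pi (l : Nat). (\(ν : Nat). Vec ((\(u : Type0). u) δ) ν) l). γ) (\(q : Nat). elimNat (\(ρ : Nat). Vec δ ρ) (vnil δ) (\(j : Nat). \(ζ : Vec δ j). vcons δ j μ ζ) q))
  ~> \(i : Type0). \(y : i). (\(x : Pi (e : Nat). (\(ψ : Nat). Vec ((\(δ : Type0). δ) i) ψ) e). x) (\(μ : Nat). elimNat (\(γ : Nat). Vec i γ) (vnil i) (\(l : Nat). \(ν : Vec i l). vcons i l y ν) μ)
  ~> \(i : Type0). \(y : i). \(x : Nat). elimNat (\(e : Nat). Vec i e) (vnil i) (\(ψ : Nat). \(δ : Vec i ψ). vcons i ψ y δ) x
the term's type:
  Pi (i : Type0). Pi (y : i). Pi (x : Nat). Vec i x


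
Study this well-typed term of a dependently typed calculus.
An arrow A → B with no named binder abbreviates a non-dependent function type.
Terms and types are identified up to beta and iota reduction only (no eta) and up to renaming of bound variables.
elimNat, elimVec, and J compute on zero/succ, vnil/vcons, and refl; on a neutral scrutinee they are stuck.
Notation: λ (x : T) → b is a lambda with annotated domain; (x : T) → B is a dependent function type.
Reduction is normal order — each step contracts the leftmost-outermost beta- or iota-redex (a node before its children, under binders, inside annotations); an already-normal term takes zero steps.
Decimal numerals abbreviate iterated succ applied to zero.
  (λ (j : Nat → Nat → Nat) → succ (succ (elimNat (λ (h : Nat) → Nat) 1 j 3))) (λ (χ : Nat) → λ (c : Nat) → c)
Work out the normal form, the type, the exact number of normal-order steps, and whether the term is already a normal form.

resulting normal form:
  3
inferred type:
  Nat
reduction steps (normal order): 11
term was already normal: no
first contracted redex: a beta-redex


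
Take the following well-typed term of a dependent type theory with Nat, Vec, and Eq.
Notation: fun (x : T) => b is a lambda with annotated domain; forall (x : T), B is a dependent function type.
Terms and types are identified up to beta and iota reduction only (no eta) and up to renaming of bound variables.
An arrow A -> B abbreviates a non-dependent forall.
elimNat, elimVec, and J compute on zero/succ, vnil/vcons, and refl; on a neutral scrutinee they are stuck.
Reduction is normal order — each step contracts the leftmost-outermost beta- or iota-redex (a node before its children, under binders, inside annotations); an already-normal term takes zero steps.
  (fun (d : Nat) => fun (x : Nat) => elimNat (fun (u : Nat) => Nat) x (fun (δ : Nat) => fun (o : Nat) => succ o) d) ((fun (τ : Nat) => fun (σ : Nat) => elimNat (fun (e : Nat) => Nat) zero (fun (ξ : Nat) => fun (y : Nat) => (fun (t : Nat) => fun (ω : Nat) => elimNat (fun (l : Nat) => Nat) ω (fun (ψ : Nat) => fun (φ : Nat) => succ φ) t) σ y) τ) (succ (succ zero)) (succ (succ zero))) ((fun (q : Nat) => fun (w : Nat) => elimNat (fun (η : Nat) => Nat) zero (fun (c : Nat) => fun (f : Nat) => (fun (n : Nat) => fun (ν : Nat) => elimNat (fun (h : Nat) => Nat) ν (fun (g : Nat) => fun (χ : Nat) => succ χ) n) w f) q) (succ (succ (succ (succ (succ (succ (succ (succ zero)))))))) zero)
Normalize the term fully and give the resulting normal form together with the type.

reduced normal form:
  succ (succ (succ (succ zero)))
inferred type:
  Nat
observation: contracting a beta-redex first, the term normalizes in 93 steps.


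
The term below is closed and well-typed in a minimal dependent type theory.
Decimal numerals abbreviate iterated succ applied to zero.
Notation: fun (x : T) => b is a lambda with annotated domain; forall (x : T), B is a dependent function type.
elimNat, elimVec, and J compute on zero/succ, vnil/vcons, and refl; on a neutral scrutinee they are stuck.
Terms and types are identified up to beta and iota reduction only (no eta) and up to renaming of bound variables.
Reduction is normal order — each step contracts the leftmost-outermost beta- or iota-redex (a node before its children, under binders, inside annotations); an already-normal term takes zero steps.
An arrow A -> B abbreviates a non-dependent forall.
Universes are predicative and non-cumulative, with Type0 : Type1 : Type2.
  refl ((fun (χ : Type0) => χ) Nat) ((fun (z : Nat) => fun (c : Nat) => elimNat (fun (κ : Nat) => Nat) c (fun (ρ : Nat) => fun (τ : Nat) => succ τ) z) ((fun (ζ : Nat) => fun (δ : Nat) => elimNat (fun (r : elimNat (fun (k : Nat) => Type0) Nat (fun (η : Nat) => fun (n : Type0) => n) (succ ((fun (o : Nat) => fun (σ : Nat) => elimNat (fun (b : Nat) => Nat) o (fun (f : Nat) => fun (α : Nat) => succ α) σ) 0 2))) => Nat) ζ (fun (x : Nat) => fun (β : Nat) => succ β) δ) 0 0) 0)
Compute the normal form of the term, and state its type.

resulting normal form:
  refl Nat 0
type:
  Eq Nat 0 0
observation: the term reaches its normal form after 7 normal-order steps.


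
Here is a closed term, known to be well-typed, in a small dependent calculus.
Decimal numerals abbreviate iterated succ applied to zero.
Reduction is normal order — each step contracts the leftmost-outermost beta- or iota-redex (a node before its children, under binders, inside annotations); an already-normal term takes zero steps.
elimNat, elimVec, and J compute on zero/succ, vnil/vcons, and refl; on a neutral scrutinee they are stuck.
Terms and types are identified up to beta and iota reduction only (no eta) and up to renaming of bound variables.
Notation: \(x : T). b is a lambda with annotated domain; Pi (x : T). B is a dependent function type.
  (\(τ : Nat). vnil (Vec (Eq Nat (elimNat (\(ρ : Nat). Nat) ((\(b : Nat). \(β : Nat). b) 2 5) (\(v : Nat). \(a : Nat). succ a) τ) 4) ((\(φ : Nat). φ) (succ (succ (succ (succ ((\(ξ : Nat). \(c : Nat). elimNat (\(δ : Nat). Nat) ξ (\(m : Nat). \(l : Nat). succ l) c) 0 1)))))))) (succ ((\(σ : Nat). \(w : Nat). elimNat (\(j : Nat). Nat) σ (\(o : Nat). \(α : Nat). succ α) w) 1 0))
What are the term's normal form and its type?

resulting normal form:
  vnil (Vec (Eq Nat 4 4) 5)
type:
  Vec (Vec (Eq Nat 4 4) 5) 0


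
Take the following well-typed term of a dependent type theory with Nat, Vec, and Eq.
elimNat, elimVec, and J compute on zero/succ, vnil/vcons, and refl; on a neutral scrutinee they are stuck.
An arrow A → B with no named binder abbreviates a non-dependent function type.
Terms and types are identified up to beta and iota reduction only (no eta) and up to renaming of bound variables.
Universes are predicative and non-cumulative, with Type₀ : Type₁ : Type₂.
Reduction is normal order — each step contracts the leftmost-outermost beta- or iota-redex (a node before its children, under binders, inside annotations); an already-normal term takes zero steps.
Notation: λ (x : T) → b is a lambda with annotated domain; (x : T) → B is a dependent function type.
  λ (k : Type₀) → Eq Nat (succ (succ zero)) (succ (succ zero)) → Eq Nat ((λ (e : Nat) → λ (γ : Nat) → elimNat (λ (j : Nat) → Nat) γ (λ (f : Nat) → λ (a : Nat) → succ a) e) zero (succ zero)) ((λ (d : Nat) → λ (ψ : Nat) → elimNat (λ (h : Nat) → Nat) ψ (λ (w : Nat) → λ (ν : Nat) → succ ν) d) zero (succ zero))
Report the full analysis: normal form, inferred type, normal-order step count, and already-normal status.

normal form:
  λ (k : Type₀) → Eq Nat (succ (succ zero)) (succ (succ zero)) → Eq Nat (succ zero) (succ zero)
type:
  Type₀ → Type₀
normal-order step count: 6
started in normal form: no
first contracted redex: a beta-redex


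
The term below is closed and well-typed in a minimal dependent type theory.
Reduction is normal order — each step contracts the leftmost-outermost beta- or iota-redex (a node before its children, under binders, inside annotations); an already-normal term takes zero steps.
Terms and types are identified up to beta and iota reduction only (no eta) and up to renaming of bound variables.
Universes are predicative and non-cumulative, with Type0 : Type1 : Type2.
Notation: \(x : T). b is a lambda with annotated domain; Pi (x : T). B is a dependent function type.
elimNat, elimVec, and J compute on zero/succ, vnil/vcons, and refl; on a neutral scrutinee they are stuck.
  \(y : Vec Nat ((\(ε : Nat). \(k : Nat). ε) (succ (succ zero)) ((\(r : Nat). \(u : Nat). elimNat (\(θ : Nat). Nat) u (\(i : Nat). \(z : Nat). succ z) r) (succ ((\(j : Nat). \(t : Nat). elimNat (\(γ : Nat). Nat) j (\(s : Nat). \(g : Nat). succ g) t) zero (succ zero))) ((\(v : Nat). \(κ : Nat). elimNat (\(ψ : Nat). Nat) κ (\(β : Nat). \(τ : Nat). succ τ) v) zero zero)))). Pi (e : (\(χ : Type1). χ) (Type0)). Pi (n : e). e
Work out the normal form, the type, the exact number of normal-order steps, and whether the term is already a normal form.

normal form:
  \(y : Vec Nat (succ (succ zero))). Pi (ε : Type0). Pi (k : ε). ε
type:
  Pi (y : Vec Nat (succ (succ zero))). Type1
reduction steps (normal order): 3
term was already normal: no
first contracted redex: a beta-redex


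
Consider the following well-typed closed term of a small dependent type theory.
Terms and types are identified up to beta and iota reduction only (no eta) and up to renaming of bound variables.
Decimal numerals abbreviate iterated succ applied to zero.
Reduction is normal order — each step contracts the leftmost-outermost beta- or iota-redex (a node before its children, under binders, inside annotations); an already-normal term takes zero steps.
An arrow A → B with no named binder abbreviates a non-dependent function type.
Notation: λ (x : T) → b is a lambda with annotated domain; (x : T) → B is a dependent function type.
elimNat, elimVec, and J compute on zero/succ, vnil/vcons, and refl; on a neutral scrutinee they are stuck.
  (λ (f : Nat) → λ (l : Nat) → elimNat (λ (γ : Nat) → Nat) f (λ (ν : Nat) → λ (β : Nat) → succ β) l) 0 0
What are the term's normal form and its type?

reduced normal form:
  0
inferred type:
  Nat
observation: the leftmost-outermost redex is a beta-redex, and normalization takes 3 steps.


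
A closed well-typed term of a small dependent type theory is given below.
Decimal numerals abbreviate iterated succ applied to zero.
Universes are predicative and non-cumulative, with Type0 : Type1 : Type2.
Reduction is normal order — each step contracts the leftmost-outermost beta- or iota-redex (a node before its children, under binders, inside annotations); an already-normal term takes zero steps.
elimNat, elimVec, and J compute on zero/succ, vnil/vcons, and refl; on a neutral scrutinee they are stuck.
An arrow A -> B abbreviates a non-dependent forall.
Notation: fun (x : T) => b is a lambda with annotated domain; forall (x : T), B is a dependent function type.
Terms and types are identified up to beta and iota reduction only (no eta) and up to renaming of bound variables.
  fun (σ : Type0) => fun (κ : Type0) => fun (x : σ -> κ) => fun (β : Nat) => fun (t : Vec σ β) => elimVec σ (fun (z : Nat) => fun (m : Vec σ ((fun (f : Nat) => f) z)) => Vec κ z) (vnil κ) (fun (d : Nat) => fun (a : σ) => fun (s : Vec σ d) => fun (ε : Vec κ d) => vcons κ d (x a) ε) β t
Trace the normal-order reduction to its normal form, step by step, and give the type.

normal-order reduction:
  fun (σ : Type0) => fun (κ : Type0) => fun (x : σ -> κ) => fun (β : Nat) => fun (t : Vec σ β) => elimVec σ (fun (z : Nat) => fun (m : Vec σ ((fun (f : Nat) => f) z)) => Vec κ z) (vnil κ) (fun (d : Nat) => fun (a : σ) => fun (s : Vec σ d) => fun (ε : Vec κ d) => vcons κ d (x a) ε) β t
  ~> fun (σ : Type0) => fun (κ : Type0) => fun (x : σ -> κ) => fun (β : Nat) => fun (t : Vec σ β) => elimVec σ (fun (z : Nat) => fun (m : Vec σ z) => Vec κ z) (vnil κ) (fun (f : Nat) => fun (d : σ) => fun (a : Vec σ f) => fun (s : Vec κ f) => vcons κ f (x d) s) β t
the term's type:
  forall (σ : Type0), forall (κ : Type0), (σ -> κ) -> forall (x : Nat), Vec σ x -> Vec κ x


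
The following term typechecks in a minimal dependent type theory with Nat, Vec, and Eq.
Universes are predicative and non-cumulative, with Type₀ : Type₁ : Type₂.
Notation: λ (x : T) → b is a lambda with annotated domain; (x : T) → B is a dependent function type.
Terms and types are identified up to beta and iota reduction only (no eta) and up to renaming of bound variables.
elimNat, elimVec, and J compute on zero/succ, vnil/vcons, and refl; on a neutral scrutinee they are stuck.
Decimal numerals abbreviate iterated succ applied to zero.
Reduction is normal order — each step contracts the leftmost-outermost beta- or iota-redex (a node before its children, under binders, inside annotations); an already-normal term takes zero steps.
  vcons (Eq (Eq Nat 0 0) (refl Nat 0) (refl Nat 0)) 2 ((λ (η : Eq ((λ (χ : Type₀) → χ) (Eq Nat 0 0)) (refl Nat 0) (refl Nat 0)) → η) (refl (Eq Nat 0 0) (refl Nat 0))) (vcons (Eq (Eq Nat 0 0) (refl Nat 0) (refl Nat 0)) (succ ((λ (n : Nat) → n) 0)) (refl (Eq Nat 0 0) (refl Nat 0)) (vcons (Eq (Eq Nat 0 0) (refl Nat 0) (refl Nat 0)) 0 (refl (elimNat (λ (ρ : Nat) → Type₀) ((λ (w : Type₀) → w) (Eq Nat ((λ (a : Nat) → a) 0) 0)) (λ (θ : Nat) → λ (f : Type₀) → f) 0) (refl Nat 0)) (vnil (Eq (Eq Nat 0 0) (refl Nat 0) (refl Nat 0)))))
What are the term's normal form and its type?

normal form:
  vcons (Eq (Eq Nat 0 0) (refl Nat 0) (refl Nat 0)) 2 (refl (Eq Nat 0 0) (refl Nat 0)) (vcons (Eq (Eq Nat 0 0) (refl Nat 0) (refl Nat 0)) 1 (refl (Eq Nat 0 0) (refl Nat 0)) (vcons (Eq (Eq Nat 0 0) (refl Nat 0) (refl Nat 0)) 0 (refl (Eq Nat 0 0) (refl Nat 0)) (vnil (Eq (Eq Nat 0 0) (refl Nat 0) (refl Nat 0)))))
the term's type:
  Vec (Eq (Eq Nat 0 0) (refl Nat 0) (refl Nat 0)) 3
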